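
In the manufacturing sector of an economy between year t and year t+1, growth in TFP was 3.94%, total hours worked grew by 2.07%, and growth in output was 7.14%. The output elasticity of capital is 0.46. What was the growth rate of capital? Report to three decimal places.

Labor's share = 1 − 0.46 = 0.54.
gY = gA + 0.54×2.07 + 0.46×g.
0.46×g = 7.14 − 3.94 − 1.1178 = 2.0822.
g = 2.0822 / 0.46 = 4.52652%.

Capital growth was 4.527%.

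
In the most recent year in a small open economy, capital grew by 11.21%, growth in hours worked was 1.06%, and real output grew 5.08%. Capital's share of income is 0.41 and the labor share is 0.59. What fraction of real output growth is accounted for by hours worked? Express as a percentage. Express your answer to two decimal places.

Labor's share = 1 − 0.41 = 0.59.
Hours worked contributed 0.59 × 1.06 = 0.6254 pp.
Share of growth = 0.6254 / 5.08 × 100 = 12.311%.

12.31%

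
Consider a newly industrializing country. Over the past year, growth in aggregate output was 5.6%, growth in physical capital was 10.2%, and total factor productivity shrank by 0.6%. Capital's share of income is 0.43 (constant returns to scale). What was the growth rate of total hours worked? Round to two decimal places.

Labor's share = 1 − 0.43 = 0.57.
gY = gA + 0.43×10.2 + 0.57×g.
0.57×g = 5.6 + 0.6 − 4.386 = 1.814.
g = 1.814 / 0.57 = 3.1825%.

3.18%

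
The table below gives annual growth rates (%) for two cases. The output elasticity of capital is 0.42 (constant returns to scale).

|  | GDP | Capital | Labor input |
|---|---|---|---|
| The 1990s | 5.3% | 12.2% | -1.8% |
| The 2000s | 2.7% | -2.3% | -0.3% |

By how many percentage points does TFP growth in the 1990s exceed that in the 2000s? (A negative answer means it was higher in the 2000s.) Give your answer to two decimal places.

-2.62 percentage points

Labor's share = 1 − 0.42 = 0.58.
The 1990s: TFP = 5.3 − 5.124 + 1.044 = 1.22%.
The 2000s: TFP = 2.7 + 0.966 + 0.174 = 3.84%.
Difference = 1.22 − (3.84) = -2.62 pp.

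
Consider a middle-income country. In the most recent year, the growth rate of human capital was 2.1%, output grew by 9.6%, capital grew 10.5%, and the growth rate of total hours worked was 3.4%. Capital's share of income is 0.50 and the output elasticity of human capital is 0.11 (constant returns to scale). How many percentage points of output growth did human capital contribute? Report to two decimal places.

Contribution = share × growth = 0.11 × 2.1 = 0.231 pp.

0.23 percentage points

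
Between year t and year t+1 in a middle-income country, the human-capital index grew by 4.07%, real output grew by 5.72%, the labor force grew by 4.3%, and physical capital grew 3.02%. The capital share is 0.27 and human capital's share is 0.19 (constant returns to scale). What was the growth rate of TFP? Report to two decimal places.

TFP growth was 1.81%.

Labor's share = 1 − 0.27 − 0.19 = 0.54.
Physical capital: 0.27 × 3.02 = 0.8154 pp.
The human-capital index: 0.19 × 4.07 = 0.7733 pp.
The labor force: 0.54 × 4.3 = 2.322 pp.
TFP growth = 5.72 − 3.9107 = 1.8093%.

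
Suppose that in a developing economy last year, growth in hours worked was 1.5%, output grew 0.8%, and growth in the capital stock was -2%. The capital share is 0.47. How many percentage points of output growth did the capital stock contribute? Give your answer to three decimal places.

-0.940 percentage points

Contribution = share × growth = 0.47 × (-2) = -0.94 pp.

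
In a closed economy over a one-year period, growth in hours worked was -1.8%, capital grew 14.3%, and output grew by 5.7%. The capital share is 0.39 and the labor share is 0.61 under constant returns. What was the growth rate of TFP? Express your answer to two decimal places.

Labor's share = 1 − 0.39 = 0.61.
Capital: 0.39 × 14.3 = 5.577 pp.
Hours worked: 0.61 × (-1.8) = -1.098 pp.
TFP growth = 5.7 − 4.479 = 1.221%.

1.22%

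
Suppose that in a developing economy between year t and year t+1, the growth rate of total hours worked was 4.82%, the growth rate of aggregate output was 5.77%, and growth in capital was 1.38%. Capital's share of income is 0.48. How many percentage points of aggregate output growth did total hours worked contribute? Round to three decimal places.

2.506 percentage points

Labor's share = 1 − 0.48 = 0.52.
Contribution = share × growth = 0.52 × 4.82 = 2.5064 pp.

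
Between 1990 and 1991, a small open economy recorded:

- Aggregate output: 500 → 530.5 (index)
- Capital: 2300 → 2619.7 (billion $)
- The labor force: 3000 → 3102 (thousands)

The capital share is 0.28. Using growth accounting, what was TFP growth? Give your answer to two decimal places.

Aggregate output growth = (530.5 − 500) / 500 = 6.1%.
Capital growth = (2619.7 − 2300) / 2300 = 13.9%.
The labor force growth = (3102 − 3000) / 3000 = 3.4%.
Labor's share = 1 − 0.28 = 0.72.
Capital: 0.28 × 13.9 = 3.892 pp.
The labor force: 0.72 × 3.4 = 2.448 pp.
TFP growth = 6.1 − 6.34 = -0.24%.

-0.24%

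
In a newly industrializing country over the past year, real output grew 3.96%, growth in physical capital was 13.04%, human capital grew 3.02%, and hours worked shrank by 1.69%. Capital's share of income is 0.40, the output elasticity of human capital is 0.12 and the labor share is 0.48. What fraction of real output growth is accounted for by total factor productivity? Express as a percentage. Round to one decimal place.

-20.4%

Labor's share = 1 − 0.4 − 0.12 = 0.48.
Physical capital: 0.4 × 13.04 = 5.216 pp.
Human capital: 0.12 × 3.02 = 0.3624 pp.
Hours worked: 0.48 × (-1.69) = -0.8112 pp.
TFP growth = 3.96 − 4.7672 = -0.8072%.
TFP share of growth = -0.8072 / 3.96 × 100 = -20.384%.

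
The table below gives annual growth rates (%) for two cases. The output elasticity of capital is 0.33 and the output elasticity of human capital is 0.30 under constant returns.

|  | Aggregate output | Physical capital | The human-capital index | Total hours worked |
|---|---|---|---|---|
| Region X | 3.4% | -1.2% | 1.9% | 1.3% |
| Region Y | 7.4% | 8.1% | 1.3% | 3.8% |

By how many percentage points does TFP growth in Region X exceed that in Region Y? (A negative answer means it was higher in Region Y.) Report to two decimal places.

-0.19 percentage points

Labor's share = 1 − 0.33 − 0.3 = 0.37.
Region X: TFP = 3.4 + 0.396 − 0.57 − 0.481 = 2.745%.
Region Y: TFP = 7.4 − 2.673 − 0.39 − 1.406 = 2.931%.
Difference = 2.745 − (2.931) = -0.186 pp.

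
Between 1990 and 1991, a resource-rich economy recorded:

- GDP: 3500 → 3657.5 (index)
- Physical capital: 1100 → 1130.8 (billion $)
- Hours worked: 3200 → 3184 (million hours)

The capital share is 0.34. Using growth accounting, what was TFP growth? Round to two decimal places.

GDP growth = (3657.5 − 3500) / 3500 = 4.5%.
Physical capital growth = (1130.8 − 1100) / 1100 = 2.8%.
Hours worked growth = (3184 − 3200) / 3200 = -0.5%.
Labor's share = 1 − 0.34 = 0.66.
Physical capital: 0.34 × 2.8 = 0.952 pp.
Hours worked: 0.66 × (-0.5) = -0.33 pp.
TFP growth = 4.5 − 0.622 = 3.878%.

3.88%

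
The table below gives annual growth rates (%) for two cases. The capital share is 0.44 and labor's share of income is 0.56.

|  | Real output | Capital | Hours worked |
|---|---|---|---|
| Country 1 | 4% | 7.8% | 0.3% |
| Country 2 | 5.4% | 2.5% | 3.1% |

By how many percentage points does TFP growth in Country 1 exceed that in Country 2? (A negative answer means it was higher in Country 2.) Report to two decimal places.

-2.16 percentage points

Labor's share = 1 − 0.44 = 0.56.
Country 1: TFP = 4 − 3.432 − 0.168 = 0.4%.
Country 2: TFP = 5.4 − 1.1 − 1.736 = 2.564%.
Difference = 0.4 − (2.564) = -2.164 pp.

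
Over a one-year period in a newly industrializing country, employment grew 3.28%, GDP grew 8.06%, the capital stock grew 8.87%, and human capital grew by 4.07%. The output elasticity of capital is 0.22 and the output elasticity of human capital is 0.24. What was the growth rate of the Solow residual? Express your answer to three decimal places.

Labor's share = 1 − 0.22 − 0.24 = 0.54.
The capital stock: 0.22 × 8.87 = 1.9514 pp.
Human capital: 0.24 × 4.07 = 0.9768 pp.
Employment: 0.54 × 3.28 = 1.7712 pp.
TFP growth = 8.06 − 4.6994 = 3.3606%.

3.361%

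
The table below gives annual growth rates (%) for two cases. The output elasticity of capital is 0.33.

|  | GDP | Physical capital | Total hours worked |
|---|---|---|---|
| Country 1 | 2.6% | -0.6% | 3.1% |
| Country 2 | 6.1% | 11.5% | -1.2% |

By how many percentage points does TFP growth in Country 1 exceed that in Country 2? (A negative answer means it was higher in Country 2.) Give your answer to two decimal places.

Labor's share = 1 − 0.33 = 0.67.
Country 1: TFP = 2.6 + 0.198 − 2.077 = 0.721%.
Country 2: TFP = 6.1 − 3.795 + 0.804 = 3.109%.
Difference = 0.721 − (3.109) = -2.388 pp.

-2.39 percentage points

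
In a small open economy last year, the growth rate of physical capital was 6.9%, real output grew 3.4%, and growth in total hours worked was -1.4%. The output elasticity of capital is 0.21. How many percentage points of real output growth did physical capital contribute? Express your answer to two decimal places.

1.45

Contribution = share × growth = 0.21 × 6.9 = 1.449 pp.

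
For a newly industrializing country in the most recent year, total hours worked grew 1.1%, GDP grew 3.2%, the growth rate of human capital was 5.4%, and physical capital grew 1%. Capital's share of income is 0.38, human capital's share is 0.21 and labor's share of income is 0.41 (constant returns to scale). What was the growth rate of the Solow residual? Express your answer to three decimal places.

The Solow residual grew 1.235%.

Labor's share = 1 − 0.38 − 0.21 = 0.41.
Physical capital: 0.38 × 1 = 0.38 pp.
Human capital: 0.21 × 5.4 = 1.134 pp.
Total hours worked: 0.41 × 1.1 = 0.451 pp.
TFP growth = 3.2 − 1.965 = 1.235%.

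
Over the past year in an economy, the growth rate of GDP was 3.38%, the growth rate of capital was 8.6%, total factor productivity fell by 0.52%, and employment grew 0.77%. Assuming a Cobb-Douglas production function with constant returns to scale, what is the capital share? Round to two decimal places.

The capital share is 0.40.

gY = gA + α·gK + (1−α)·gL, so gY − gA − gL = α(gK − gL).
3.38 + 0.52 − 0.77 = α × (8.6 − 0.77).
3.13 = 7.83 α, so α = 0.3997.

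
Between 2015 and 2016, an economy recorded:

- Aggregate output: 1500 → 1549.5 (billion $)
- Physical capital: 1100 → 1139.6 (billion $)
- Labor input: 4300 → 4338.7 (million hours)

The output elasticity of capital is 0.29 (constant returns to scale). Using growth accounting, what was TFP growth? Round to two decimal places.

1.62%

Aggregate output growth = (1549.5 − 1500) / 1500 = 3.3%.
Physical capital growth = (1139.6 − 1100) / 1100 = 3.6%.
Labor input growth = (4338.7 − 4300) / 4300 = 0.9%.
Labor's share = 1 − 0.29 = 0.71.
Physical capital: 0.29 × 3.6 = 1.044 pp.
Labor input: 0.71 × 0.9 = 0.639 pp.
TFP growth = 3.3 − 1.683 = 1.617%.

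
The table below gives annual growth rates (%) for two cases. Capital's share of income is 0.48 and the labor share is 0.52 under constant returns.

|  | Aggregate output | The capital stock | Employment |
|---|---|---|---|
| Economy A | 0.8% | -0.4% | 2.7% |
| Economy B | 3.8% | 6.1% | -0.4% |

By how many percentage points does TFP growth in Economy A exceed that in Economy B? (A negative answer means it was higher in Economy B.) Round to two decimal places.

Labor's share = 1 − 0.48 = 0.52.
Economy A: TFP = 0.8 + 0.192 − 1.404 = -0.412%.
Economy B: TFP = 3.8 − 2.928 + 0.208 = 1.08%.
Difference = -0.412 − (1.08) = -1.492 pp.

-1.49 percentage points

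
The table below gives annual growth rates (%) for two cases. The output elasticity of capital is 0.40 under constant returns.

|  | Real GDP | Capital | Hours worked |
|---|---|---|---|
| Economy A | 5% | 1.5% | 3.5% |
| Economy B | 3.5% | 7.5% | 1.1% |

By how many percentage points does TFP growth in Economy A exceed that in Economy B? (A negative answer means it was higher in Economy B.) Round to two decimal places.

Labor's share = 1 − 0.4 = 0.6.
Economy A: TFP = 5 − 0.6 − 2.1 = 2.3%.
Economy B: TFP = 3.5 − 3 − 0.66 = -0.16%.
Difference = 2.3 − (-0.16) = 2.46 pp.

2.46 percentage points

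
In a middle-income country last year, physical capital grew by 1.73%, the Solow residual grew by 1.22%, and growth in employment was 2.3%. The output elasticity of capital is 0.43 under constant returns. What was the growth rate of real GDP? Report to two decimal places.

Labor's share = 1 − 0.43 = 0.57.
Physical capital: 0.43 × 1.73 = 0.7439 pp.
Employment: 0.57 × 2.3 = 1.311 pp.
Output growth = 1.22 + 2.0549 = 3.2749%.

Real GDP grew 3.27%.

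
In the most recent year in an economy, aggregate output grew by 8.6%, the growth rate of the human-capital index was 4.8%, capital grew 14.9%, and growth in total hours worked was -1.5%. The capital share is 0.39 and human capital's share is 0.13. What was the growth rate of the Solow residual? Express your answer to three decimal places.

Labor's share = 1 − 0.39 − 0.13 = 0.48.
Capital: 0.39 × 14.9 = 5.811 pp.
The human-capital index: 0.13 × 4.8 = 0.624 pp.
Total hours worked: 0.48 × (-1.5) = -0.72 pp.
TFP growth = 8.6 − 5.715 = 2.885%.

The Solow residual growth was 2.885%.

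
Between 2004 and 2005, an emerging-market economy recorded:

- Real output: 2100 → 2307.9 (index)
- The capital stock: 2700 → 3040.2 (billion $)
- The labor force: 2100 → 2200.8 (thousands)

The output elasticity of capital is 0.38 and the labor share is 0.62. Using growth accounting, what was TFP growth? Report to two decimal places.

2.14%

Real output growth = (2307.9 − 2100) / 2100 = 9.9%.
The capital stock growth = (3040.2 − 2700) / 2700 = 12.6%.
The labor force growth = (2200.8 − 2100) / 2100 = 4.8%.
Labor's share = 1 − 0.38 = 0.62.
The capital stock: 0.38 × 12.6 = 4.788 pp.
The labor force: 0.62 × 4.8 = 2.976 pp.
TFP growth = 9.9 − 7.764 = 2.136%.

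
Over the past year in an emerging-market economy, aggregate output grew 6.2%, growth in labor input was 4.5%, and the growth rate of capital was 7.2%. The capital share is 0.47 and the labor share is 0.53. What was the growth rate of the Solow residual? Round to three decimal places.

Labor's share = 1 − 0.47 = 0.53.
Capital: 0.47 × 7.2 = 3.384 pp.
Labor input: 0.53 × 4.5 = 2.385 pp.
TFP growth = 6.2 − 5.769 = 0.431%.

The Solow residual grew 0.431%.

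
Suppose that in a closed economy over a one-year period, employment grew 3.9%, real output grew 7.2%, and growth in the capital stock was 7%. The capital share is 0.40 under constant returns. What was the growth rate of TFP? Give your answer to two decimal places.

2.06%

Labor's share = 1 − 0.4 = 0.6.
The capital stock: 0.4 × 7 = 2.8 pp.
Employment: 0.6 × 3.9 = 2.34 pp.
TFP growth = 7.2 − 5.14 = 2.06%.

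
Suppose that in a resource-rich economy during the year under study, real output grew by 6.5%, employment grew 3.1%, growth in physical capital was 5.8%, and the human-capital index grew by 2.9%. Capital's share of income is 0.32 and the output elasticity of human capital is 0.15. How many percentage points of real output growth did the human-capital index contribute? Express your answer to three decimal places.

Contribution = share × growth = 0.15 × 2.9 = 0.435 pp.

0.435 pp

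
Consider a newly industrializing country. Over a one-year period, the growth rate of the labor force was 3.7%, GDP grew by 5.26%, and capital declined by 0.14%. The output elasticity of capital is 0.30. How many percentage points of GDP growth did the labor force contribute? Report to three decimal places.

2.590 percentage points

Labor's share = 1 − 0.3 = 0.7.
Contribution = share × growth = 0.7 × 3.7 = 2.59 pp.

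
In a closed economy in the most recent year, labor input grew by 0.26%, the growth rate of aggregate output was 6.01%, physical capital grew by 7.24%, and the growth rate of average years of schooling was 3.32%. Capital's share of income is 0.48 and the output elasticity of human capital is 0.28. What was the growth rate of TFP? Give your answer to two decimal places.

Labor's share = 1 − 0.48 − 0.28 = 0.24.
Physical capital: 0.48 × 7.24 = 3.4752 pp.
Average years of schooling: 0.28 × 3.32 = 0.9296 pp.
Labor input: 0.24 × 0.26 = 0.0624 pp.
TFP growth = 6.01 − 4.4672 = 1.5428%.

TFP grew 1.54%.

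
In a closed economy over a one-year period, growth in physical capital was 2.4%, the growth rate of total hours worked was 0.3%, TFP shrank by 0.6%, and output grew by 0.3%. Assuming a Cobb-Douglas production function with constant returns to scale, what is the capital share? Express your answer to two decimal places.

gY = gA + α·gK + (1−α)·gL, so gY − gA − gL = α(gK − gL).
0.3 + 0.6 − 0.3 = α × (2.4 − 0.3).
0.6 = 2.1 α, so α = 0.2857.

0.29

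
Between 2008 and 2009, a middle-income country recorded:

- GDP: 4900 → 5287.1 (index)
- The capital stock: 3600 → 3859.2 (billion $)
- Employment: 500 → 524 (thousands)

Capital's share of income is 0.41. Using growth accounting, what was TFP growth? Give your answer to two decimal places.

2.12%

GDP growth = (5287.1 − 4900) / 4900 = 7.9%.
The capital stock growth = (3859.2 − 3600) / 3600 = 7.2%.
Employment growth = (524 − 500) / 500 = 4.8%.
Labor's share = 1 − 0.41 = 0.59.
The capital stock: 0.41 × 7.2 = 2.952 pp.
Employment: 0.59 × 4.8 = 2.832 pp.
TFP growth = 7.9 − 5.784 = 2.116%.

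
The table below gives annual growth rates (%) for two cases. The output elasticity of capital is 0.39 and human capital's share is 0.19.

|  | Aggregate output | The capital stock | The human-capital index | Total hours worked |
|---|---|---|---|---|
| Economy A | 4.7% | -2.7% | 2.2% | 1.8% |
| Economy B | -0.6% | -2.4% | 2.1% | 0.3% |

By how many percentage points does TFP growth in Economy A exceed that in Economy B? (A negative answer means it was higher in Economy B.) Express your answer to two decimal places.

4.77 percentage points

Labor's share = 1 − 0.39 − 0.19 = 0.42.
Economy A: TFP = 4.7 + 1.053 − 0.418 − 0.756 = 4.579%.
Economy B: TFP = -0.6 + 0.936 − 0.399 − 0.126 = -0.189%.
Difference = 4.579 − (-0.189) = 4.768 pp.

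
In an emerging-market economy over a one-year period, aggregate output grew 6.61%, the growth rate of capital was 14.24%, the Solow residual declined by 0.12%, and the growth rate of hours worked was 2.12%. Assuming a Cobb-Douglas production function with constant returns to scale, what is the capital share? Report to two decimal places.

gY = gA + α·gK + (1−α)·gL, so gY − gA − gL = α(gK − gL).
6.61 + 0.12 − 2.12 = α × (14.24 − 2.12).
4.61 = 12.12 α, so α = 0.3804.

The capital share is 0.38.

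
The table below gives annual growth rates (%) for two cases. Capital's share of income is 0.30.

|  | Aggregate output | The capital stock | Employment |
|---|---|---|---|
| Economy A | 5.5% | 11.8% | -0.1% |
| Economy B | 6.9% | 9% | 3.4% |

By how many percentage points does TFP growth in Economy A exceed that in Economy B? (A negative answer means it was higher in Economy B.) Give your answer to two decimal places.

0.21 percentage points

Labor's share = 1 − 0.3 = 0.7.
Economy A: TFP = 5.5 − 3.54 + 0.07 = 2.03%.
Economy B: TFP = 6.9 − 2.7 − 2.38 = 1.82%.
Difference = 2.03 − (1.82) = 0.21 pp.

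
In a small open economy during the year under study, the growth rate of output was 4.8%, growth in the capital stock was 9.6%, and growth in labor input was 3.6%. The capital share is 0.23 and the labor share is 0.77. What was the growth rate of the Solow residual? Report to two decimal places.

-0.18%

Labor's share = 1 − 0.23 = 0.77.
The capital stock: 0.23 × 9.6 = 2.208 pp.
Labor input: 0.77 × 3.6 = 2.772 pp.
TFP growth = 4.8 − 4.98 = -0.18%.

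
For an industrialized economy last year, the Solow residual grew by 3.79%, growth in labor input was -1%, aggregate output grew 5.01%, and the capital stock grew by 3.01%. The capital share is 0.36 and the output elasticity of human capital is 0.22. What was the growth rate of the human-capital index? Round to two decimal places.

2.53%

Labor's share = 1 − 0.36 − 0.22 = 0.42.
gY = gA + 0.36×3.01 + 0.42×(-1) + 0.22×g.
0.22×g = 5.01 − 3.79 − 0.6636 = 0.5564.
g = 0.5564 / 0.22 = 2.5291%.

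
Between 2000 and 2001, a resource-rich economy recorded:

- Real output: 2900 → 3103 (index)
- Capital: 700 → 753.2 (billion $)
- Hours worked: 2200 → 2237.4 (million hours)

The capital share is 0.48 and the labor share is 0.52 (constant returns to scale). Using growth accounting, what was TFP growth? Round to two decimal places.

Real output growth = (3103 − 2900) / 2900 = 7%.
Capital growth = (753.2 − 700) / 700 = 7.6%.
Hours worked growth = (2237.4 − 2200) / 2200 = 1.7%.
Labor's share = 1 − 0.48 = 0.52.
Capital: 0.48 × 7.6 = 3.648 pp.
Hours worked: 0.52 × 1.7 = 0.884 pp.
TFP growth = 7 − 4.532 = 2.468%.

2.47%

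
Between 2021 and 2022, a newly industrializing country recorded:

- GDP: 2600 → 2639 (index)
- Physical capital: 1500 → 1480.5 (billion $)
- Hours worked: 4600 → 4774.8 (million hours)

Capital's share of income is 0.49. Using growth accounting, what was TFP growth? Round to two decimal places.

0.20%

GDP growth = (2639 − 2600) / 2600 = 1.5%.
Physical capital growth = (1480.5 − 1500) / 1500 = -1.3%.
Hours worked growth = (4774.8 − 4600) / 4600 = 3.8%.
Labor's share = 1 − 0.49 = 0.51.
Physical capital: 0.49 × (-1.3) = -0.637 pp.
Hours worked: 0.51 × 3.8 = 1.938 pp.
TFP growth = 1.5 − 1.301 = 0.199%.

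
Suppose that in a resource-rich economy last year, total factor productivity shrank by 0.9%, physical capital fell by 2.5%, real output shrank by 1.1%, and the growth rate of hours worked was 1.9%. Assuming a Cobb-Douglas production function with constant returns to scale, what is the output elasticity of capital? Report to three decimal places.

gY = gA + α·gK + (1−α)·gL, so gY − gA − gL = α(gK − gL).
-1.1 + 0.9 − 1.9 = α × (-2.5 − 1.9).
-2.1 = -4.4 α, so α = 0.47727.

The output elasticity of capital is 0.477.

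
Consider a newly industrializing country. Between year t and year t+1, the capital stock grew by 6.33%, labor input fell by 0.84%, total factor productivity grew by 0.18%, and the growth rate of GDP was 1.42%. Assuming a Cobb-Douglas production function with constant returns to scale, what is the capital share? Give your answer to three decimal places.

0.290

gY = gA + α·gK + (1−α)·gL, so gY − gA − gL = α(gK − gL).
1.42 − 0.18 + 0.84 = α × (6.33 − (-0.84)).
2.08 = 7.17 α, so α = 0.2901.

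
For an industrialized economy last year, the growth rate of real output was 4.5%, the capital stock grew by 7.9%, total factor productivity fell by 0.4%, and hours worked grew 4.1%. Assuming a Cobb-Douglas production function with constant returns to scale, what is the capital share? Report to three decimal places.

0.211

gY = gA + α·gK + (1−α)·gL, so gY − gA − gL = α(gK − gL).
4.5 + 0.4 − 4.1 = α × (7.9 − 4.1).
0.8 = 3.8 α, so α = 0.21053.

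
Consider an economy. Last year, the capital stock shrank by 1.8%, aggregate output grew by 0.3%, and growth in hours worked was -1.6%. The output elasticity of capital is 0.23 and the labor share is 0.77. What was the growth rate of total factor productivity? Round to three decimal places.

1.946%

Labor's share = 1 − 0.23 = 0.77.
The capital stock: 0.23 × (-1.8) = -0.414 pp.
Hours worked: 0.77 × (-1.6) = -1.232 pp.
TFP growth = 0.3 + 1.646 = 1.946%.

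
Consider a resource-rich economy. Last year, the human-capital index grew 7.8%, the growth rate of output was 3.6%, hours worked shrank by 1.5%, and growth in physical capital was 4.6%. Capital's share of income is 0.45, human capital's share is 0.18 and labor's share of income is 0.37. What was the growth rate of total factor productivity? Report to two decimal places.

0.68%

Labor's share = 1 − 0.45 − 0.18 = 0.37.
Physical capital: 0.45 × 4.6 = 2.07 pp.
The human-capital index: 0.18 × 7.8 = 1.404 pp.
Hours worked: 0.37 × (-1.5) = -0.555 pp.
TFP growth = 3.6 − 2.919 = 0.681%.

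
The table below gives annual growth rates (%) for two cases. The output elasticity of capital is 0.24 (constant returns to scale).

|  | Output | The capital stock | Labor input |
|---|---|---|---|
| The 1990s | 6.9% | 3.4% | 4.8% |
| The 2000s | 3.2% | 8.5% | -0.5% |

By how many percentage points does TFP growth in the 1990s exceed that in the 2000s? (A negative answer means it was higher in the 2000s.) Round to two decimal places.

Labor's share = 1 − 0.24 = 0.76.
The 1990s: TFP = 6.9 − 0.816 − 3.648 = 2.436%.
The 2000s: TFP = 3.2 − 2.04 + 0.38 = 1.54%.
Difference = 2.436 − (1.54) = 0.896 pp.

0.90 percentage points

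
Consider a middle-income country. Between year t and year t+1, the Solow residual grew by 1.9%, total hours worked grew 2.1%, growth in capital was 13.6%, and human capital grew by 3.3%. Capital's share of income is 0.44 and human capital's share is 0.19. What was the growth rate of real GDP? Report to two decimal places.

Real GDP growth was 9.29%.

Labor's share = 1 − 0.44 − 0.19 = 0.37.
Capital: 0.44 × 13.6 = 5.984 pp.
Human capital: 0.19 × 3.3 = 0.627 pp.
Total hours worked: 0.37 × 2.1 = 0.777 pp.
Output growth = 1.9 + 7.388 = 9.288%.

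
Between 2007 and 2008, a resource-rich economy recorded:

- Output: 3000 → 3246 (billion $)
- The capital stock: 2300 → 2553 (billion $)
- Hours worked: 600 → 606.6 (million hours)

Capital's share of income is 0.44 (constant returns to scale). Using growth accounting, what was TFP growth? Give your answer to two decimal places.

Output growth = (3246 − 3000) / 3000 = 8.2%.
The capital stock growth = (2553 − 2300) / 2300 = 11%.
Hours worked growth = (606.6 − 600) / 600 = 1.1%.
Labor's share = 1 − 0.44 = 0.56.
The capital stock: 0.44 × 11 = 4.84 pp.
Hours worked: 0.56 × 1.1 = 0.616 pp.
TFP growth = 8.2 − 5.456 = 2.744%.

2.74%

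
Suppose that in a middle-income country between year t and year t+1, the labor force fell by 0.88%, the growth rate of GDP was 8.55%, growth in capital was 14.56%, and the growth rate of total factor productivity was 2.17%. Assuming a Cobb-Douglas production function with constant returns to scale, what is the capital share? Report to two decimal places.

0.47

gY = gA + α·gK + (1−α)·gL, so gY − gA − gL = α(gK − gL).
8.55 − 2.17 + 0.88 = α × (14.56 − (-0.88)).
7.26 = 15.44 α, so α = 0.4702.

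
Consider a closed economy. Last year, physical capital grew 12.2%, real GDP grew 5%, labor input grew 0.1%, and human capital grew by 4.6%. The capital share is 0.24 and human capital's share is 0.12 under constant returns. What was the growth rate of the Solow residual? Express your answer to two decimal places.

1.46%

Labor's share = 1 − 0.24 − 0.12 = 0.64.
Physical capital: 0.24 × 12.2 = 2.928 pp.
Human capital: 0.12 × 4.6 = 0.552 pp.
Labor input: 0.64 × 0.1 = 0.064 pp.
TFP growth = 5 − 3.544 = 1.456%.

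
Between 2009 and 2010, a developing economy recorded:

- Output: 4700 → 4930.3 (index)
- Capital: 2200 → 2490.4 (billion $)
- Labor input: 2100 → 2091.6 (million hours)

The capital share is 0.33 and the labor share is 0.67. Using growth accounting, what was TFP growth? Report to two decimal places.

0.81%

Output growth = (4930.3 − 4700) / 4700 = 4.9%.
Capital growth = (2490.4 − 2200) / 2200 = 13.2%.
Labor input growth = (2091.6 − 2100) / 2100 = -0.4%.
Labor's share = 1 − 0.33 = 0.67.
Capital: 0.33 × 13.2 = 4.356 pp.
Labor input: 0.67 × (-0.4) = -0.268 pp.
TFP growth = 4.9 − 4.088 = 0.812%.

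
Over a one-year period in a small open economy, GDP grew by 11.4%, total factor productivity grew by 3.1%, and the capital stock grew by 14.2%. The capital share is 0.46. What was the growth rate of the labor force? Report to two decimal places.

Labor's share = 1 − 0.46 = 0.54.
gY = gA + 0.46×14.2 + 0.54×g.
0.54×g = 11.4 − 3.1 − 6.532 = 1.768.
g = 1.768 / 0.54 = 3.2741%.

The labor force growth was 3.27%.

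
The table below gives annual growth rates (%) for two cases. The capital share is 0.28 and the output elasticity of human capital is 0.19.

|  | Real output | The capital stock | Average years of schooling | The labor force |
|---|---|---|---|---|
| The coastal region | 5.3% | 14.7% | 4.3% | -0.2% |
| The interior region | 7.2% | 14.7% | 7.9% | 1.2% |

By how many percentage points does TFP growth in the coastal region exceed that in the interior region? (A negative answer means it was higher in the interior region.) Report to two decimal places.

Labor's share = 1 − 0.28 − 0.19 = 0.53.
The coastal region: TFP = 5.3 − 4.116 − 0.817 + 0.106 = 0.473%.
The interior region: TFP = 7.2 − 4.116 − 1.501 − 0.636 = 0.947%.
Difference = 0.473 − (0.947) = -0.474 pp.

-0.47 percentage points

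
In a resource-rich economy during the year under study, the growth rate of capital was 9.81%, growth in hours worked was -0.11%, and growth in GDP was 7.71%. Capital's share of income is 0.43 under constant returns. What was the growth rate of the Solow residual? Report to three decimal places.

Labor's share = 1 − 0.43 = 0.57.
Capital: 0.43 × 9.81 = 4.2183 pp.
Hours worked: 0.57 × (-0.11) = -0.0627 pp.
TFP growth = 7.71 − 4.1556 = 3.5544%.

The Solow residual growth was 3.554%.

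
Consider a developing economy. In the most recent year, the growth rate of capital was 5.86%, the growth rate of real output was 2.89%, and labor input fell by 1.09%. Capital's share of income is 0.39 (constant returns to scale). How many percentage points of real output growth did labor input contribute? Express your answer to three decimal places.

-0.665 percentage points

Labor's share = 1 − 0.39 = 0.61.
Contribution = share × growth = 0.61 × (-1.09) = -0.6649 pp.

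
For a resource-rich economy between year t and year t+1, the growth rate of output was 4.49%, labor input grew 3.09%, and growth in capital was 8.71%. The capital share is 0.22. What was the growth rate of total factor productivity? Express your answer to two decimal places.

Labor's share = 1 − 0.22 = 0.78.
Capital: 0.22 × 8.71 = 1.9162 pp.
Labor input: 0.78 × 3.09 = 2.4102 pp.
TFP growth = 4.49 − 4.3264 = 0.1636%.

Total factor productivity growth was 0.16%.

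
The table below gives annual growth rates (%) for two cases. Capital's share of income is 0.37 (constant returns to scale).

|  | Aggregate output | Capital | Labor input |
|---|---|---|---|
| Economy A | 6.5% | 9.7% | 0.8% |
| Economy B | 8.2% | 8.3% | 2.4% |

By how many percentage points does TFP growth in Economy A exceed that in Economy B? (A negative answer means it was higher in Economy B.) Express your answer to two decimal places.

-1.21 percentage points

Labor's share = 1 − 0.37 = 0.63.
Economy A: TFP = 6.5 − 3.589 − 0.504 = 2.407%.
Economy B: TFP = 8.2 − 3.071 − 1.512 = 3.617%.
Difference = 2.407 − (3.617) = -1.21 pp.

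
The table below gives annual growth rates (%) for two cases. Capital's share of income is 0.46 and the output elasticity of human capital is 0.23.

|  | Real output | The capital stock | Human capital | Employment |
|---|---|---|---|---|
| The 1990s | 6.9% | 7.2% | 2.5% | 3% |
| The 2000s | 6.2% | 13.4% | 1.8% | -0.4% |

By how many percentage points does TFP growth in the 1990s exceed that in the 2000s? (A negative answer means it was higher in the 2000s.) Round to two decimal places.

Labor's share = 1 − 0.46 − 0.23 = 0.31.
The 1990s: TFP = 6.9 − 3.312 − 0.575 − 0.93 = 2.083%.
The 2000s: TFP = 6.2 − 6.164 − 0.414 + 0.124 = -0.254%.
Difference = 2.083 − (-0.254) = 2.337 pp.

2.34 percentage points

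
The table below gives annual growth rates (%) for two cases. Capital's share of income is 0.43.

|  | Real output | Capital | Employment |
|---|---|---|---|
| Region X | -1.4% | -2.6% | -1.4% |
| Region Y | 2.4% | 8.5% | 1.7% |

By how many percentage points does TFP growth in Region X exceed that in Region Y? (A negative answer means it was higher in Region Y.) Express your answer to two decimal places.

Labor's share = 1 − 0.43 = 0.57.
Region X: TFP = -1.4 + 1.118 + 0.798 = 0.516%.
Region Y: TFP = 2.4 − 3.655 − 0.969 = -2.224%.
Difference = 0.516 − (-2.224) = 2.74 pp.

2.74 percentage points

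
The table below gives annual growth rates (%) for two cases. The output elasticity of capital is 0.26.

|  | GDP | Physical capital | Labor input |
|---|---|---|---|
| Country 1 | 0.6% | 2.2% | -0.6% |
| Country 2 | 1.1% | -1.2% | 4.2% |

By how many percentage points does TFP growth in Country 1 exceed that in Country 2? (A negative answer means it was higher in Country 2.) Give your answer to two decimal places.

2.17 percentage points

Labor's share = 1 − 0.26 = 0.74.
Country 1: TFP = 0.6 − 0.572 + 0.444 = 0.472%.
Country 2: TFP = 1.1 + 0.312 − 3.108 = -1.696%.
Difference = 0.472 − (-1.696) = 2.168 pp.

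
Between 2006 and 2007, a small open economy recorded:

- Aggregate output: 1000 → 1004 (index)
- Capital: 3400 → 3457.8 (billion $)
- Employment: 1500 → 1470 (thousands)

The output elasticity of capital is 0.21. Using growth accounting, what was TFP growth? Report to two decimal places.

1.62%

Aggregate output growth = (1004 − 1000) / 1000 = 0.4%.
Capital growth = (3457.8 − 3400) / 3400 = 1.7%.
Employment growth = (1470 − 1500) / 1500 = -2%.
Labor's share = 1 − 0.21 = 0.79.
Capital: 0.21 × 1.7 = 0.357 pp.
Employment: 0.79 × (-2) = -1.58 pp.
TFP growth = 0.4 + 1.223 = 1.623%.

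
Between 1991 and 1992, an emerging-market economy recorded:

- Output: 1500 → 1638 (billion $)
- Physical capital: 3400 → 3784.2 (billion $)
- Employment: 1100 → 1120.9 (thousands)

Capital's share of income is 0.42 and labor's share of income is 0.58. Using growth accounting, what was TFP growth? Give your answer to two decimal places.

Output growth = (1638 − 1500) / 1500 = 9.2%.
Physical capital growth = (3784.2 − 3400) / 3400 = 11.3%.
Employment growth = (1120.9 − 1100) / 1100 = 1.9%.
Labor's share = 1 − 0.42 = 0.58.
Physical capital: 0.42 × 11.3 = 4.746 pp.
Employment: 0.58 × 1.9 = 1.102 pp.
TFP growth = 9.2 − 5.848 = 3.352%.

3.35%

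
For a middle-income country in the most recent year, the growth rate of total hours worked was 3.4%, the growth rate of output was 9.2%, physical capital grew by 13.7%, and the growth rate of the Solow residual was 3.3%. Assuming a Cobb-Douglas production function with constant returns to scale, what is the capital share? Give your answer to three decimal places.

α = 0.243

gY = gA + α·gK + (1−α)·gL, so gY − gA − gL = α(gK − gL).
9.2 − 3.3 − 3.4 = α × (13.7 − 3.4).
2.5 = 10.3 α, so α = 0.24272.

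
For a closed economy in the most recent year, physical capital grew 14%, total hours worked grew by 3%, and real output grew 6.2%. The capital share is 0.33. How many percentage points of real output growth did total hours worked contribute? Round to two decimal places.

2.01

Labor's share = 1 − 0.33 = 0.67.
Contribution = share × growth = 0.67 × 3 = 2.01 pp.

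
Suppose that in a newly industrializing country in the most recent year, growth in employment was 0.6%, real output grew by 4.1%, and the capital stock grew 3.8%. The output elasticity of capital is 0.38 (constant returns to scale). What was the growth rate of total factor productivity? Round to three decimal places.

Labor's share = 1 − 0.38 = 0.62.
The capital stock: 0.38 × 3.8 = 1.444 pp.
Employment: 0.62 × 0.6 = 0.372 pp.
TFP growth = 4.1 − 1.816 = 2.284%.

2.284%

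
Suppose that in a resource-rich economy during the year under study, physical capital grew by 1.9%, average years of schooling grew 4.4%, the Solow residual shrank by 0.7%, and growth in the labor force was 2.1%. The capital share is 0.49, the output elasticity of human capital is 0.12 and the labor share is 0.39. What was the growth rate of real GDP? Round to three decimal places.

Labor's share = 1 − 0.49 − 0.12 = 0.39.
Physical capital: 0.49 × 1.9 = 0.931 pp.
Average years of schooling: 0.12 × 4.4 = 0.528 pp.
The labor force: 0.39 × 2.1 = 0.819 pp.
Output growth = -0.7 + 2.278 = 1.578%.

Real GDP growth was 1.578%.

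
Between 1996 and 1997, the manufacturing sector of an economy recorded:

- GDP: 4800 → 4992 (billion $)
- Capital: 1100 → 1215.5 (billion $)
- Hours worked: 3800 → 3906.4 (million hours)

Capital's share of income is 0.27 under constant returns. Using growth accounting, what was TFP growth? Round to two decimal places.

GDP growth = (4992 − 4800) / 4800 = 4%.
Capital growth = (1215.5 − 1100) / 1100 = 10.5%.
Hours worked growth = (3906.4 − 3800) / 3800 = 2.8%.
Labor's share = 1 − 0.27 = 0.73.
Capital: 0.27 × 10.5 = 2.835 pp.
Hours worked: 0.73 × 2.8 = 2.044 pp.
TFP growth = 4 − 4.879 = -0.879%.

-0.88%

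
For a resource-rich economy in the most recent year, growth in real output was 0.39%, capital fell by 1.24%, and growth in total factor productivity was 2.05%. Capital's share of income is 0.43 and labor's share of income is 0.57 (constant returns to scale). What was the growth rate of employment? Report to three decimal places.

-1.977%

Labor's share = 1 − 0.43 = 0.57.
gY = gA + 0.43×(-1.24) + 0.57×g.
0.57×g = 0.39 − 2.05 + 0.5332 = -1.1268.
g = -1.1268 / 0.57 = -1.97684%.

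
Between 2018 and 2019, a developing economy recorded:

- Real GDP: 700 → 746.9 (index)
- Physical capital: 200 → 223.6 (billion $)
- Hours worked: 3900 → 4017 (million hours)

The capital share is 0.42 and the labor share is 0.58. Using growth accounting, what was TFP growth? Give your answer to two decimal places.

Real GDP growth = (746.9 − 700) / 700 = 6.7%.
Physical capital growth = (223.6 − 200) / 200 = 11.8%.
Hours worked growth = (4017 − 3900) / 3900 = 3%.
Labor's share = 1 − 0.42 = 0.58.
Physical capital: 0.42 × 11.8 = 4.956 pp.
Hours worked: 0.58 × 3 = 1.74 pp.
TFP growth = 6.7 − 6.696 = 0.004%.

TFP grew 0.00%.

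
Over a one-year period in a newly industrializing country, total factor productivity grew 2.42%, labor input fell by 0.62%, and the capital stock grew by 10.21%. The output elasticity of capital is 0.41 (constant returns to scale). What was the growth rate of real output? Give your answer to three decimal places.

Labor's share = 1 − 0.41 = 0.59.
The capital stock: 0.41 × 10.21 = 4.1861 pp.
Labor input: 0.59 × (-0.62) = -0.3658 pp.
Output growth = 2.42 + 3.8203 = 6.2403%.

6.240%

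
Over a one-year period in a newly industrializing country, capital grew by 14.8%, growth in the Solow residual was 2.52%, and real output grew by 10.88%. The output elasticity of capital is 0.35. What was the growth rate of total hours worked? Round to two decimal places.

Labor's share = 1 − 0.35 = 0.65.
gY = gA + 0.35×14.8 + 0.65×g.
0.65×g = 10.88 − 2.52 − 5.18 = 3.18.
g = 3.18 / 0.65 = 4.8923%.

Total hours worked grew 4.89%.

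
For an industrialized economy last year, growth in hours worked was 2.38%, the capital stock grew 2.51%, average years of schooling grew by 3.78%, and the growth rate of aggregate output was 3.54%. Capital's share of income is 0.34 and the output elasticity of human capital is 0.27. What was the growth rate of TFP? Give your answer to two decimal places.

0.74%

Labor's share = 1 − 0.34 − 0.27 = 0.39.
The capital stock: 0.34 × 2.51 = 0.8534 pp.
Average years of schooling: 0.27 × 3.78 = 1.0206 pp.
Hours worked: 0.39 × 2.38 = 0.9282 pp.
TFP growth = 3.54 − 2.8022 = 0.7378%.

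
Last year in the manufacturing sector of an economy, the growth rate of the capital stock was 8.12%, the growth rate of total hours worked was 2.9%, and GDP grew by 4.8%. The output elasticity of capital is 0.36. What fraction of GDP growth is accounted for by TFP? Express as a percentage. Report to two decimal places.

Labor's share = 1 − 0.36 = 0.64.
The capital stock: 0.36 × 8.12 = 2.9232 pp.
Total hours worked: 0.64 × 2.9 = 1.856 pp.
TFP growth = 4.8 − 4.7792 = 0.0208%.
TFP share of growth = 0.0208 / 4.8 × 100 = 0.4333%.

0.43%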